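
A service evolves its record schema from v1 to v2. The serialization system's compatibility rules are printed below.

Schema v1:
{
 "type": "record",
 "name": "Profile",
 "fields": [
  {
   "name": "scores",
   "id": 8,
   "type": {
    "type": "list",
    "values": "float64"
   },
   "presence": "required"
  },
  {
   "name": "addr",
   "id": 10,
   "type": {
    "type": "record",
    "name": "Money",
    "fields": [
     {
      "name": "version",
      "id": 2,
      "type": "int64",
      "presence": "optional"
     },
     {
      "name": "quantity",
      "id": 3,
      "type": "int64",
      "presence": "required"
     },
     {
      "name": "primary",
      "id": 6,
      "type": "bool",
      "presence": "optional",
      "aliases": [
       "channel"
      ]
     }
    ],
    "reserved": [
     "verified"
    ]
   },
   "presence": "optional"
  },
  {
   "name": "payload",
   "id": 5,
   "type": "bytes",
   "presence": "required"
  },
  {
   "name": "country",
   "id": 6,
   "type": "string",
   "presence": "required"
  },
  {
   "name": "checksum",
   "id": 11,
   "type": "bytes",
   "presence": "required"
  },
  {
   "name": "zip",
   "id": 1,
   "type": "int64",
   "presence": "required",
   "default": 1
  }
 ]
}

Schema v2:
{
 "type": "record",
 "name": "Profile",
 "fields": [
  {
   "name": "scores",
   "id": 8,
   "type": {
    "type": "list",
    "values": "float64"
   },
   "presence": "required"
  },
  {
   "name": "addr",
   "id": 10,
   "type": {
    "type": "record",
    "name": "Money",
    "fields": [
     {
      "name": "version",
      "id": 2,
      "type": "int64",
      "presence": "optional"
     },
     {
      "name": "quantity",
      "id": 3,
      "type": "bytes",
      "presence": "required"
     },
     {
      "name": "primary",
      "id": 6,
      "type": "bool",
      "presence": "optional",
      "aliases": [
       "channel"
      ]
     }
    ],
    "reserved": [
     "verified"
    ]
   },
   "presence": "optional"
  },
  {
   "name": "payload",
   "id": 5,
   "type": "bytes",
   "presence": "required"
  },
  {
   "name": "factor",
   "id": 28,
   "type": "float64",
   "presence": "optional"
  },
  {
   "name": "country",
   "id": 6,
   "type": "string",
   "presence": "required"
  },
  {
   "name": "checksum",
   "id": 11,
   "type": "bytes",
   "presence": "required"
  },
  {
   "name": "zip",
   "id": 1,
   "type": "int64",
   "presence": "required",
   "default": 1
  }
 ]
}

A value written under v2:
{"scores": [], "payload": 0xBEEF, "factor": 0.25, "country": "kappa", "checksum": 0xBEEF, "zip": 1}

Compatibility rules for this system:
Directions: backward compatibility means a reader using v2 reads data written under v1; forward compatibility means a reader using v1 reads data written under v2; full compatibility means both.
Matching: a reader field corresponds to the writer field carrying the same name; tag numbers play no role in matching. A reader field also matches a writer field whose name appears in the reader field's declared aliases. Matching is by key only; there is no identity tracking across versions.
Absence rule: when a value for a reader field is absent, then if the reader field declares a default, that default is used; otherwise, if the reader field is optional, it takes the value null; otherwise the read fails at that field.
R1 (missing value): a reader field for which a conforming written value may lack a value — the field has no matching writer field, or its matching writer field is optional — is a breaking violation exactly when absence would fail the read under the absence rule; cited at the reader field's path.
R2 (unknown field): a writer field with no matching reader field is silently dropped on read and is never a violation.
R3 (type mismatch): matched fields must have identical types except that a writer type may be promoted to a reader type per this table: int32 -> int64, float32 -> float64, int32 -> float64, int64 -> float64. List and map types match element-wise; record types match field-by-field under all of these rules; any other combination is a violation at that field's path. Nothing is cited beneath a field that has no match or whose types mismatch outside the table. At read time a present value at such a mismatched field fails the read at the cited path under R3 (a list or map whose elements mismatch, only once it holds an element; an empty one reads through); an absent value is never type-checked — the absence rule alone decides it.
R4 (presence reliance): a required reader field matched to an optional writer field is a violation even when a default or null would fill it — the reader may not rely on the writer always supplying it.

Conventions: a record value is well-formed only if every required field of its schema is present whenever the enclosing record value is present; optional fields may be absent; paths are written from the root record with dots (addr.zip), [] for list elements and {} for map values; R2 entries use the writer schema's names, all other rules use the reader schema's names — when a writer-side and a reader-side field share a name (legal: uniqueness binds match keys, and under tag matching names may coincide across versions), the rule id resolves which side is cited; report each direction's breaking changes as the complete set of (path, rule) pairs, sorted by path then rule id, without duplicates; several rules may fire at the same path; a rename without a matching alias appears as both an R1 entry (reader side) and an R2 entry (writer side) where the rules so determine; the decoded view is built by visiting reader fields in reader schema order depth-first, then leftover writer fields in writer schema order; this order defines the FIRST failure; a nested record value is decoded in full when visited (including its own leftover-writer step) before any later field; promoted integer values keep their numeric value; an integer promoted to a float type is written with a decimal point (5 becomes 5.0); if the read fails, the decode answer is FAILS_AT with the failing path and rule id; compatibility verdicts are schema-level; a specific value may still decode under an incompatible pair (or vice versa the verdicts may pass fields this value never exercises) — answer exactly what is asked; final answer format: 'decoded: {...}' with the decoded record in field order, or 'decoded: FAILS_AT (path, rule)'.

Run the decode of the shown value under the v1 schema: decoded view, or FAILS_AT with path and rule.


decoded: {"scores": [], "addr": null, "payload": 0xBEEF, "country": "kappa", "checksum": 0xBEEF, "zip": 1}

in Profile below, arrows point writer -> reader
decoding the Profile value with the v1 reader:
  scores := []
  addr := null (absent, optional -> null)
  payload := 0xBEEF
  country := "kappa"
  checksum := 0xBEEF
  zip := 1
  writer factor: unknown -> dropped
  => decoded: {"scores": [], "addr": null, "payload": 0xBEEF, "country": "kappa", "checksum": 0xBEEF, "zip": 1}
remaining Profile differences; none change what is asked:
  field quantity in record Money: type int64 changed to bytes -> matters for Profile compatibility verdicts, not for this value's decode
  added field factor to record Profile: optional float64, tag 28 (in v2 it sits immediately before country) -> no rule fires on it and the decoded Profile view is identical with or without it


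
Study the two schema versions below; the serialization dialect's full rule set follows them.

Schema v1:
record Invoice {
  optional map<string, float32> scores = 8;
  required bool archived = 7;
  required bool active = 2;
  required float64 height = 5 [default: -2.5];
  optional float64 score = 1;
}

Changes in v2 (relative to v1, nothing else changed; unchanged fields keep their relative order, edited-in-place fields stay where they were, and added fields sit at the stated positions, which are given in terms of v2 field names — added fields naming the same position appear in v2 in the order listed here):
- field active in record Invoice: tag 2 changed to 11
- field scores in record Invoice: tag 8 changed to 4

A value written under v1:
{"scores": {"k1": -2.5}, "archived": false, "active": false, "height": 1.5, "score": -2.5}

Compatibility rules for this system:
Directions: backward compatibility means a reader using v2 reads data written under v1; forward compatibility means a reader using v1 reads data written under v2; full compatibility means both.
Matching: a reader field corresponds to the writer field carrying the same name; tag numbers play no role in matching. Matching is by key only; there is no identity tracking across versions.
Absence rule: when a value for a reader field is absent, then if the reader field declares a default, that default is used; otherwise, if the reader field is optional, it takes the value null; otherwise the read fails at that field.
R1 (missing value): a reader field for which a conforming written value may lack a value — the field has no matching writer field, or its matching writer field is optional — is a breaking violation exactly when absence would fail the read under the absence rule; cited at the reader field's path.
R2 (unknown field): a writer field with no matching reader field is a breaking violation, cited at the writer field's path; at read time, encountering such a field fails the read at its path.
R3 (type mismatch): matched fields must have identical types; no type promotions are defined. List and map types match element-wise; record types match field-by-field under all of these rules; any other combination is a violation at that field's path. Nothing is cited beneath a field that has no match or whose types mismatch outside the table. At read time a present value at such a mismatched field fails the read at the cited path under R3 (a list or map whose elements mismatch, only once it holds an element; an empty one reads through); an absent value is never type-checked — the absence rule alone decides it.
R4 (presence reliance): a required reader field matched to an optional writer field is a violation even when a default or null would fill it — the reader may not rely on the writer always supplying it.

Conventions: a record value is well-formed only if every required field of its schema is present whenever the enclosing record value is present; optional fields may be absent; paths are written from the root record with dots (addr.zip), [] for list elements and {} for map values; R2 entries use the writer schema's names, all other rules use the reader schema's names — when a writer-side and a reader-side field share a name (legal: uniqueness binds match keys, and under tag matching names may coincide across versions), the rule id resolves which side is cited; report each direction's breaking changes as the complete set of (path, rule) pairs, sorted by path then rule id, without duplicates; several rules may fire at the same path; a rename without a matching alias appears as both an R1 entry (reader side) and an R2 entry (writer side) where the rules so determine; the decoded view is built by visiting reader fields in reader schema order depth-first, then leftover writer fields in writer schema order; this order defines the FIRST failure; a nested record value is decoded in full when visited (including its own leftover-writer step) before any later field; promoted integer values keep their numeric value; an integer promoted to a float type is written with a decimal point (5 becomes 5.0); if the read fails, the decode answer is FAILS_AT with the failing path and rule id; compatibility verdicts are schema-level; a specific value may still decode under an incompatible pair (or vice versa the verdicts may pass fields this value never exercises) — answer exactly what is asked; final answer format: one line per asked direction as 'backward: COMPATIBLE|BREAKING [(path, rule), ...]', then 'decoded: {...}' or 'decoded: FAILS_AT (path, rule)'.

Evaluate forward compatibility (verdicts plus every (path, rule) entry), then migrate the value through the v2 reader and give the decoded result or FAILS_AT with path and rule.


forward: COMPATIBLE []; decoded: {"scores": {"k1": -2.5}, "archived": false, "active": false, "height": 1.5, "score": -2.5}

each type pair in Invoice: writer, then reader
checking forward for Invoice: reader v1 against writer v2:
  writer optional, map<string, float32> -> map<string, float32>: reader scores maps from writer scores
  writer required, bool -> bool: reader archived maps from writer archived
  writer required, bool -> bool: reader active maps from writer active
  writer required, float64 -> float64: reader height maps from writer height
  writer optional, float64 -> float64: reader score maps from writer score
  => forward verdict for Invoice: COMPATIBLE, no violations
decode (reader v2):
  scores := {"k1": -2.5}
  archived := false
  active := false
  height := 1.5
  score := -2.5
  => decoded: {"scores": {"k1": -2.5}, "archived": false, "active": false, "height": 1.5, "score": -2.5}
the rest of the Invoice diff is inert for this question:
  field active in record Invoice: tag 2 changed to 11 -> fires no rule on Invoice, leaving the asked answer as it is
  field scores in record Invoice: tag 8 changed to 4 -> fires no rule on Invoice, leaving the asked answer as it is


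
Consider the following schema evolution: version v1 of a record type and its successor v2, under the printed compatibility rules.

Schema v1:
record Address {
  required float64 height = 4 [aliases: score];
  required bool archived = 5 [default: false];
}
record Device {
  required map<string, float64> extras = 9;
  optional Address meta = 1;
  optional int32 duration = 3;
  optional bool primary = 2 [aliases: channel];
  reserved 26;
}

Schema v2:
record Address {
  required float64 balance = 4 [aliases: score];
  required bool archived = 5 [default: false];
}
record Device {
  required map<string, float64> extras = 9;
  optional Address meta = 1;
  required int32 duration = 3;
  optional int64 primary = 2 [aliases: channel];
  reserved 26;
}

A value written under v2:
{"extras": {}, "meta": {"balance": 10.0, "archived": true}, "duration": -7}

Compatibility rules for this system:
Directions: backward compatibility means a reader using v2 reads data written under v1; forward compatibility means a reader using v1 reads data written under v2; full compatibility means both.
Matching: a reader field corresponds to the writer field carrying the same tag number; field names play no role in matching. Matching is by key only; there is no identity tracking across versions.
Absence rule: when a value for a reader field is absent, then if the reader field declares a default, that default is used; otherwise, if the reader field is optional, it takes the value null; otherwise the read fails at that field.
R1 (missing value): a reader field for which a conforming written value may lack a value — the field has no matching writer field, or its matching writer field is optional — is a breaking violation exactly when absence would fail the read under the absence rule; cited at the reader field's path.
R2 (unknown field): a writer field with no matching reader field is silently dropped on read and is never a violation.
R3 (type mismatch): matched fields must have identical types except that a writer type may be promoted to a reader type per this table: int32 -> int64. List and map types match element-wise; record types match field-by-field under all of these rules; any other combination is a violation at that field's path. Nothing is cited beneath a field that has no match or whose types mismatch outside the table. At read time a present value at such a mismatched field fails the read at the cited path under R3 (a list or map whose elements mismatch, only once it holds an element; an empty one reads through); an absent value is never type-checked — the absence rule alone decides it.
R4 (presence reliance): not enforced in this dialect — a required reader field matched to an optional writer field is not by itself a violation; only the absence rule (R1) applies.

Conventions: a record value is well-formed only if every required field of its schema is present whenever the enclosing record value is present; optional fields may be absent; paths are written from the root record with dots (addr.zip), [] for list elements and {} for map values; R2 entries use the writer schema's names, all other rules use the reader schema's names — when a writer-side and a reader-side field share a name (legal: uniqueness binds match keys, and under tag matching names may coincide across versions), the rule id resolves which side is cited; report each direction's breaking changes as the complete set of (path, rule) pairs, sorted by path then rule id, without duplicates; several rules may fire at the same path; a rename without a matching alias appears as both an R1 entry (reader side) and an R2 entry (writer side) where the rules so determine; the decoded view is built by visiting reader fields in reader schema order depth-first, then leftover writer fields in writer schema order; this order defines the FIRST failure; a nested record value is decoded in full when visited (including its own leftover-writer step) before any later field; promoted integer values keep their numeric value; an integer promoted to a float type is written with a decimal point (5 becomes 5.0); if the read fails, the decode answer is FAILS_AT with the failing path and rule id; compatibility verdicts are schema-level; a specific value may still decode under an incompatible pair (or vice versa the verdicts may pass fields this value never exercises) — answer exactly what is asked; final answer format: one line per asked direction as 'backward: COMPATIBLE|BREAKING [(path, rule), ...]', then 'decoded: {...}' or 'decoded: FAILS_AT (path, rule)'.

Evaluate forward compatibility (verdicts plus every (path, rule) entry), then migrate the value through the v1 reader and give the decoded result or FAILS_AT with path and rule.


forward: BREAKING [(primary, R3)]; decoded: {"extras": {}, "meta": {"height": 10.0, "archived": true}, "duration": -7, "primary": null}

each type pair in Device: writer, then reader
forward pass over Device, reader schema v1, writer schema v2:
  map<string, float64> -> map<string, float64>, writer required: extras aligns to extras
  Address -> Address, writer optional: meta aligns to meta
  int32 -> int32, writer required: duration aligns to duration
  int64 -> bool, writer optional: primary aligns to primary
  float64 -> float64, writer required: meta.height aligns to meta.balance
  bool -> bool, writer required: meta.archived aligns to meta.archived
  breaking: (primary, R3)
  forward on Device therefore BREAKING (1)
migrating the Device value to v1:
  extras := {}
  meta.height := 10.0 (from writer balance)
  meta.archived := true
  duration := -7
  primary := null (not supplied -> null)
  => decoded: {"extras": {}, "meta": {"height": 10.0, "archived": true}, "duration": -7, "primary": null}
diffs on Device not affecting the asked answer:
  field duration in record Device: optional changed to required -> its effect on Device is confined to the backward direction, not asked
  renamed field height to balance in record Address -> triggers nothing under Device's printed rules — same verdict


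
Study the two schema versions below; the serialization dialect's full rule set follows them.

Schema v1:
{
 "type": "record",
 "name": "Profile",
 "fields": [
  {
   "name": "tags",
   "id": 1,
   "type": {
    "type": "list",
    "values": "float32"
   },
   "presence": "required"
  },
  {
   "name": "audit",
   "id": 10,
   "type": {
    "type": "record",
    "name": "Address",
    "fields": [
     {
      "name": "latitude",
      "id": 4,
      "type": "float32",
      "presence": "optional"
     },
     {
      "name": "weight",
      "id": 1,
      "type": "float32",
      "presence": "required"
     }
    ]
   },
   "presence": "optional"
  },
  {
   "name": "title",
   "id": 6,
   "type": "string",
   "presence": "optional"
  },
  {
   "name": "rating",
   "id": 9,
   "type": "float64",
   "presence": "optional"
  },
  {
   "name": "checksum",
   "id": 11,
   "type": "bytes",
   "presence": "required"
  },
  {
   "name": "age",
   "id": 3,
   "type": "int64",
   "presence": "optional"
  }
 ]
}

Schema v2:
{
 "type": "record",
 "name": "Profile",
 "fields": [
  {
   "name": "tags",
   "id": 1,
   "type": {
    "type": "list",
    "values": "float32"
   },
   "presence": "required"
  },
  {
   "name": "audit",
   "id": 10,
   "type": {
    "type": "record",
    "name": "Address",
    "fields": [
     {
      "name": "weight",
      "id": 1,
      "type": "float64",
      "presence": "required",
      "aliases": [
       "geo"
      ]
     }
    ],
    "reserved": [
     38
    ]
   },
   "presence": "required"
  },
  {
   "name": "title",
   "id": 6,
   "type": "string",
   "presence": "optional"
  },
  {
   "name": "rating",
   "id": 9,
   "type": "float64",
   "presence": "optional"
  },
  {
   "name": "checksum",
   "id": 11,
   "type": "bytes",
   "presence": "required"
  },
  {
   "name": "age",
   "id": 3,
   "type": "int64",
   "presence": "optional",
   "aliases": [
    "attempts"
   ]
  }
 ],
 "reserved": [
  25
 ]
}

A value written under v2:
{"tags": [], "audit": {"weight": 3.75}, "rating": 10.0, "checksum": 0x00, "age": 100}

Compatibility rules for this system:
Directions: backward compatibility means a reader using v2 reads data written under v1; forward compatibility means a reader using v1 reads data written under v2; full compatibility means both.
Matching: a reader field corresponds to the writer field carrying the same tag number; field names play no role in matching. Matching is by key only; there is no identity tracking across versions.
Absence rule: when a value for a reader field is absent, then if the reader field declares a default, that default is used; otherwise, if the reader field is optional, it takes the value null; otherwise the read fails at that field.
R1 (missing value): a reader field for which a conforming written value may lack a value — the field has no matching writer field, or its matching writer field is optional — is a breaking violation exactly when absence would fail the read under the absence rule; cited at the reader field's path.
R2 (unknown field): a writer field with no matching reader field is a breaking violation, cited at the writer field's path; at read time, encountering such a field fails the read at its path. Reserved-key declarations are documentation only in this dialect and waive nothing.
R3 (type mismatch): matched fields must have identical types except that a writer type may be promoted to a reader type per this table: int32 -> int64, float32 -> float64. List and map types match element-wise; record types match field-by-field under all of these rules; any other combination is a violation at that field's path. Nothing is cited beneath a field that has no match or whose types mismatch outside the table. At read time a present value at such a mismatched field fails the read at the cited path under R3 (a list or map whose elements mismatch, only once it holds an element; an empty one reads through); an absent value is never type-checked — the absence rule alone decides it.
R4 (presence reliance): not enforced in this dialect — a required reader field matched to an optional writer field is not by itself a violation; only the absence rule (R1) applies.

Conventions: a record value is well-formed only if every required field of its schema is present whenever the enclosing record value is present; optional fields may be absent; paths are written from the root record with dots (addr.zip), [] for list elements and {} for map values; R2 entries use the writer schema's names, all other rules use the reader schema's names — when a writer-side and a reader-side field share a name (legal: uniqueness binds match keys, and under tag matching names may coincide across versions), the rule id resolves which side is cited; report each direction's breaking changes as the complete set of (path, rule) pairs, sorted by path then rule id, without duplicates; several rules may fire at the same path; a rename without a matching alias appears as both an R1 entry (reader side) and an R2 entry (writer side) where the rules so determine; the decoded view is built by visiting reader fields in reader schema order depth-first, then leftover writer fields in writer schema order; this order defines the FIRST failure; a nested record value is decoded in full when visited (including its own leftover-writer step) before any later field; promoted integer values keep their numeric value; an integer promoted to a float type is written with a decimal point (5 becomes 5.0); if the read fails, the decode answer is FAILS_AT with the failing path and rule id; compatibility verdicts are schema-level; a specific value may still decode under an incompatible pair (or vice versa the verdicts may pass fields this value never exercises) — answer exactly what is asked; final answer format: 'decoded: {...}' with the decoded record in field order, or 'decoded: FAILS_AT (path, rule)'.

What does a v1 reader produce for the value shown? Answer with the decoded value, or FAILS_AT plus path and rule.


decoded: FAILS_AT (audit.weight, R3)

in Profile below, arrows point writer -> reader
decode (reader v1):
  tags := []
  audit.latitude := null (absent, optional -> null)
  read fails at audit.weight under R3
  => FAILS_AT (audit.weight, R3)
the other Profile changes do not affect what is asked:
  removed field latitude from record Address -> a verdict-level change on Profile — the shown value reads the same


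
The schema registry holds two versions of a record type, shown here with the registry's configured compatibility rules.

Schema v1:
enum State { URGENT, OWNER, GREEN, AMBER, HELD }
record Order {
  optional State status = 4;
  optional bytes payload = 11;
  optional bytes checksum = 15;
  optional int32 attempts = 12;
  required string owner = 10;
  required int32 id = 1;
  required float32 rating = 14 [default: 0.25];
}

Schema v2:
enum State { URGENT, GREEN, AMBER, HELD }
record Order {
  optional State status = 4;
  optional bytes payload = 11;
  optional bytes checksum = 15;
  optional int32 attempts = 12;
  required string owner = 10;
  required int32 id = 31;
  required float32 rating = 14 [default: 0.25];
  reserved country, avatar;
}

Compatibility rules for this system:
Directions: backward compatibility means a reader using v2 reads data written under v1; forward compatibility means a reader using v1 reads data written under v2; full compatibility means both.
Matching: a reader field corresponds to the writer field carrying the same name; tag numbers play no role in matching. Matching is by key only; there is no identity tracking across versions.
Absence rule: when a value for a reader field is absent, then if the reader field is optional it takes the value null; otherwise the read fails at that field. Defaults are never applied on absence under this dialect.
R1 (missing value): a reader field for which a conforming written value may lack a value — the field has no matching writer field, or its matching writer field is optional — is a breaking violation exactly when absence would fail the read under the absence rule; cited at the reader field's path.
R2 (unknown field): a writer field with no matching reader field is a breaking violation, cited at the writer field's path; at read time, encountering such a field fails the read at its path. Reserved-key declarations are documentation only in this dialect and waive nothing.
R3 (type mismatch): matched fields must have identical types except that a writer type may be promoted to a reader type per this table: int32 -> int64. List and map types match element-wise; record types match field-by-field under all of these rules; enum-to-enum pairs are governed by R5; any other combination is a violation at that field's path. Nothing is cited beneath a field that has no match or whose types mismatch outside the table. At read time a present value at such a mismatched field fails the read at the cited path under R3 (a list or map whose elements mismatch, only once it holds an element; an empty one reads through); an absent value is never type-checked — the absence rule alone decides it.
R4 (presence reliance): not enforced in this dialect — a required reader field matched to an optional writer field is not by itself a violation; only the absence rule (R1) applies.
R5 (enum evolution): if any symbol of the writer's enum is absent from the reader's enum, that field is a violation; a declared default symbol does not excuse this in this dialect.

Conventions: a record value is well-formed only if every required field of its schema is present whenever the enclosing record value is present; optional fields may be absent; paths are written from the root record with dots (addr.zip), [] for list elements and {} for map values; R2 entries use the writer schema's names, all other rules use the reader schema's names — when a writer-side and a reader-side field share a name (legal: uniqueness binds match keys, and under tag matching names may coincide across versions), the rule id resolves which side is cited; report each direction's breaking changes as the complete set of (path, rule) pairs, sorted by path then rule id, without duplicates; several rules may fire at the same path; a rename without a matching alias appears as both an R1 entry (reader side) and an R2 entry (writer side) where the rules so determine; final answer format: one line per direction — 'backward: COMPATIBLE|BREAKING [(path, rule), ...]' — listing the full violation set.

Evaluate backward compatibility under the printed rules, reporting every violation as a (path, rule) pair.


the writer's type comes first in each Order pair
backward for Order (reader v2, writer v1):
  writer optional, State -> State: reader status maps from writer status
  writer optional, bytes -> bytes: reader payload maps from writer payload
  writer optional, bytes -> bytes: reader checksum maps from writer checksum
  writer optional, int32 -> int32: reader attempts maps from writer attempts
  writer required, string -> string: reader owner maps from writer owner
  writer required, int32 -> int32: reader id maps from writer id
  writer required, float32 -> float32: reader rating maps from writer rating
  violation R5 at status
  => backward: BREAKING (1)
the rest of the Order diff is inert for this question:
  field id in record Order: tag 1 changed to 31 -> inert for the asked Order verdict: nothing fires

backward: BREAKING [(status, R5)]


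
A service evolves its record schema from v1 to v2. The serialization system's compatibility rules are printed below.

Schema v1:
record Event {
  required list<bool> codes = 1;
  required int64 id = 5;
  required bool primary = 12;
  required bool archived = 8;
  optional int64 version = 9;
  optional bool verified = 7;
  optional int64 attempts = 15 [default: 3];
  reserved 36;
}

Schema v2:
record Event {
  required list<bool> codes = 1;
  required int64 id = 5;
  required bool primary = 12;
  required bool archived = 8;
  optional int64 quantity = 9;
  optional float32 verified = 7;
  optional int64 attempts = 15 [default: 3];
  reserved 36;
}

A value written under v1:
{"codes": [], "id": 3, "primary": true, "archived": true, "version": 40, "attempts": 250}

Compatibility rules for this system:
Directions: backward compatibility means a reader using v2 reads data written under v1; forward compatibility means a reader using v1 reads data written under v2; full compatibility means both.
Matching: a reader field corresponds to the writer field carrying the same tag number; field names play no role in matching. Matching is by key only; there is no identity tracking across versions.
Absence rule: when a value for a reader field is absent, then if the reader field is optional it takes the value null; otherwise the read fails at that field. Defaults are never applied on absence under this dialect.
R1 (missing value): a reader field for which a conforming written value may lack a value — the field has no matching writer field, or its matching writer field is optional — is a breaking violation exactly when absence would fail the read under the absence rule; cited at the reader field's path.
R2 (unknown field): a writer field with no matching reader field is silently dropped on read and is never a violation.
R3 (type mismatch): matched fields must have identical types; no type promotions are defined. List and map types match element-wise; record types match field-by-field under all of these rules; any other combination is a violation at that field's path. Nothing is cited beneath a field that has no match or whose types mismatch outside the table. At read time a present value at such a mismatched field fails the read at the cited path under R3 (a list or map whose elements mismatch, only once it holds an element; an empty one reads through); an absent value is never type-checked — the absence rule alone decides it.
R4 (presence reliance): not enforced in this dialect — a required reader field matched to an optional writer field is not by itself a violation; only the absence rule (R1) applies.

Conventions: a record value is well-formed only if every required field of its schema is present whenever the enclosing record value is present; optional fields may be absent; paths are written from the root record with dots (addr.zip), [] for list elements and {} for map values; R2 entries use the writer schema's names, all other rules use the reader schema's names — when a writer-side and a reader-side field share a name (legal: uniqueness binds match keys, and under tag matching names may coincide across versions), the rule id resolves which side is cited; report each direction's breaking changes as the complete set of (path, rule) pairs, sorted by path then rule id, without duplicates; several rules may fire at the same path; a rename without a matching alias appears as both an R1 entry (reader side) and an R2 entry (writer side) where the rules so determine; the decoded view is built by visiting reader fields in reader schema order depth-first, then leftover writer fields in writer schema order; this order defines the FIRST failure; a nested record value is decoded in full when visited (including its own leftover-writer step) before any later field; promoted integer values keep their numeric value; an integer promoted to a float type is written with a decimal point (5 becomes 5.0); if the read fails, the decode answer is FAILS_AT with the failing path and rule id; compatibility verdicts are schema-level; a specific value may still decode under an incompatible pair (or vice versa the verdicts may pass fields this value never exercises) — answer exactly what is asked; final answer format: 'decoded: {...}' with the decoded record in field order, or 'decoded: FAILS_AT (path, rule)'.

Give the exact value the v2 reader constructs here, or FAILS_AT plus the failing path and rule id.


decoded: {"codes": [], "id": 3, "primary": true, "archived": true, "quantity": 40, "verified": null, "attempts": 250}

in Event below, arrows point writer -> reader
decoding the Event value with the v2 reader:
  codes := []
  id := 3
  primary := true
  archived := true
  quantity := 40 (from writer version)
  verified := null (absent, optional -> null)
  attempts := 250
  => decoded: {"codes": [], "id": 3, "primary": true, "archived": true, "quantity": 40, "verified": null, "attempts": 250}
ruling out the remaining Event differences:
  field verified in record Event: type bool changed to float32 -> schema-level compatibility only; this Event value's decode is unchanged


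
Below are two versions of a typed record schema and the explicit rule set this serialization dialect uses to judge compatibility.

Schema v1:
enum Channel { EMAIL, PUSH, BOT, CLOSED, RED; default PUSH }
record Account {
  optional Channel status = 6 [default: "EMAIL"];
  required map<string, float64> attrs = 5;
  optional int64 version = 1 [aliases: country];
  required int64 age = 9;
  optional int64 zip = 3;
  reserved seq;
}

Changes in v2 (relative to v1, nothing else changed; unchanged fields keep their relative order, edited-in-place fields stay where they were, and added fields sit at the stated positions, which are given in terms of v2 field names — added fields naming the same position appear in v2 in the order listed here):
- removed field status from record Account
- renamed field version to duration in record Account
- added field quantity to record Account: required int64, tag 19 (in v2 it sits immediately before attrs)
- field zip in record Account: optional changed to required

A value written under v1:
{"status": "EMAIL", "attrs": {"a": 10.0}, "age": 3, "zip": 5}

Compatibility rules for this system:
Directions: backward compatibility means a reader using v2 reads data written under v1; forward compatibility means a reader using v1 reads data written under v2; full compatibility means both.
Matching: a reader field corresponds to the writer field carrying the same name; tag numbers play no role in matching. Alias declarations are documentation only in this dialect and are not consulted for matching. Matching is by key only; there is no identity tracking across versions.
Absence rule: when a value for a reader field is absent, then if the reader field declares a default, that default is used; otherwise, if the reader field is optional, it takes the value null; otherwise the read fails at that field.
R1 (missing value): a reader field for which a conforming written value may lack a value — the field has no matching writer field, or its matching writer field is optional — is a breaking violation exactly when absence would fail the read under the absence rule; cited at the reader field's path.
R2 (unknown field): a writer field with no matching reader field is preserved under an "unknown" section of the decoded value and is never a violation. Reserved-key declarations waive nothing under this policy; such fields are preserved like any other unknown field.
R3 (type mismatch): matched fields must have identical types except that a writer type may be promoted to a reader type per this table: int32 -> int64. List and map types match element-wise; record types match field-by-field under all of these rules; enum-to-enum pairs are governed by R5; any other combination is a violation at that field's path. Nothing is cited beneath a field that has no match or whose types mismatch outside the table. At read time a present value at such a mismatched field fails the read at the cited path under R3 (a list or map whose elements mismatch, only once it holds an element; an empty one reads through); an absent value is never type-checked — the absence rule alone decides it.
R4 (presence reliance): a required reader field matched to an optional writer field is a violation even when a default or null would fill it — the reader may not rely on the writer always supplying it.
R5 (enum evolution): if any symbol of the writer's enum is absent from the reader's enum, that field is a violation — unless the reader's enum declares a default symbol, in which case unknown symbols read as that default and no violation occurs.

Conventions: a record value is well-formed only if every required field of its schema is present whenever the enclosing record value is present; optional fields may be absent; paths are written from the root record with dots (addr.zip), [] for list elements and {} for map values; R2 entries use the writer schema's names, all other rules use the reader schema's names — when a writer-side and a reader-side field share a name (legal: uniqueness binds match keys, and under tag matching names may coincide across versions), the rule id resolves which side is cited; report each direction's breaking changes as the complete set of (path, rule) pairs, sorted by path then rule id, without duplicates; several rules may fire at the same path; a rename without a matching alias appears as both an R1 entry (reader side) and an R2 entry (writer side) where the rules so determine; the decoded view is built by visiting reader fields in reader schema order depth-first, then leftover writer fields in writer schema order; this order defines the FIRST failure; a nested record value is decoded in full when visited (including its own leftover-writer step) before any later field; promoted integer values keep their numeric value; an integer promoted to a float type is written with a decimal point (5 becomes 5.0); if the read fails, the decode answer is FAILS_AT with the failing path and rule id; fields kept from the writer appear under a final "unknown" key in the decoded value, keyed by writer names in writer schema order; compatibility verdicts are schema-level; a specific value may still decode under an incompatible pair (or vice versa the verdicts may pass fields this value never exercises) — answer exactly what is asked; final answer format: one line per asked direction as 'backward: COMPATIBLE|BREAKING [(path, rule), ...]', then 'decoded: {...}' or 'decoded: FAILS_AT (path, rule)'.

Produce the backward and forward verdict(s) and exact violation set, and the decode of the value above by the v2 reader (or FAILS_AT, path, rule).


backward: BREAKING [(quantity, R1), (zip, R1), (zip, R4)]; forward: COMPATIBLE []; decoded: FAILS_AT (quantity, R1)

arrows below run writer -> reader for Account
backward pass over Account, reader schema v2, writer schema v1:
  no writer field matches reader quantity
  attrs <- attrs (map<string, float64> -> map<string, float64>, writer required)
  no writer field matches reader duration
  age <- age (int64 -> int64, writer required)
  zip <- zip (int64 -> int64, writer optional)
  writer field status has no reader counterpart
  writer field version has no reader counterpart
  violation R1 at quantity
  violation R1 at zip
  violation R4 at zip
  => backward: BREAKING (3)
forward pass over Account, reader schema v1, writer schema v2:
  no writer field matches reader status
  attrs <- attrs (map<string, float64> -> map<string, float64>, writer required)
  no writer field matches reader version
  age <- age (int64 -> int64, writer required)
  zip <- zip (int64 -> int64, writer required)
  writer field quantity has no reader counterpart
  writer field duration has no reader counterpart
  => no violations; forward on Account: COMPATIBLE
migrating the Account value to v2:
  read fails at quantity under R1 (no fill)
  => FAILS_AT (quantity, R1)
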